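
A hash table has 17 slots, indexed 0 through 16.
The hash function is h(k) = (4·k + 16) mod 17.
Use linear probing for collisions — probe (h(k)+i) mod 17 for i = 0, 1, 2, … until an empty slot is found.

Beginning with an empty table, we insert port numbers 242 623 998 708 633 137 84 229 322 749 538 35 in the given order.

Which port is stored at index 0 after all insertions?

322

242 hashes to 15; slot 15 is free -> place at 15.
623 hashes to 9; slot 9 is free -> place at 9.
998 hashes to 13; slot 13 is free -> place at 13.
708 hashes to 9; 9 taken -> place at 10.
633 hashes to 15; 15 taken -> place at 16.
137 hashes to 3; slot 3 is free -> place at 3.
84 hashes to 12; slot 12 is free -> place at 12.
229 hashes to 14; slot 14 is free -> place at 14.
322 hashes to 12; 12,13,14,15,16 taken -> place at 0.
749 hashes to 3; 3 taken -> place at 4.
538 hashes to 9; 9,10 taken -> place at 11.
35 hashes to 3; 3,4 taken -> place at 5.
Table: [322, _, _, 137, 749, 35, _, _, _, 623, 708, 538, 84, 998, 229, 242, 633]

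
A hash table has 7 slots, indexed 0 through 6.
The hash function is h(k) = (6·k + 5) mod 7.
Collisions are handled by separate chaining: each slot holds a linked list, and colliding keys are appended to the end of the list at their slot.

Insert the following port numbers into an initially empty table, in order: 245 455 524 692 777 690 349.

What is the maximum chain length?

3

245 → bucket 5
455 → bucket 5 (collision)
524 → bucket 6
692 → bucket 6 (collision)
777 → bucket 5 (collision)
690 → bucket 1
349 → bucket 6 (collision)
Final buckets:
0: _
1: 690
2: _
3: _
4: _
5: 245 -> 455 -> 777
6: 524 -> 692 -> 349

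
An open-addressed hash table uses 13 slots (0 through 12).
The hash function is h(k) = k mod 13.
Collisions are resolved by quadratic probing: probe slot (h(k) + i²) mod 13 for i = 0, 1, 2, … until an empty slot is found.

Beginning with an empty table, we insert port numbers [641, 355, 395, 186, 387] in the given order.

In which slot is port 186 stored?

8

641 hashes to 4; slot 4 is free -> place at 4.
355 hashes to 4; 4 taken -> place at 5.
395 hashes to 5; 5 taken -> place at 6.
186 hashes to 4; 4,5 taken -> place at 8.
387 hashes to 10; slot 10 is free -> place at 10.
Table: [—, —, —, —, 641, 355, 395, —, 186, —, 387, —, —]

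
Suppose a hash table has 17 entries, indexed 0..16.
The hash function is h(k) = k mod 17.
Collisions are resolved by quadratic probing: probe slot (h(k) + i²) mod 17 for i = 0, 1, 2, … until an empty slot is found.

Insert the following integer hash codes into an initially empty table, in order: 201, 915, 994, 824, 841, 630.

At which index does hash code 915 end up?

15

Insert 201: h=14, slot 14 empty -> index 14.
Insert 915: h=14, slot 14 occupied -> index 15.
Insert 994: h=8, slot 8 empty -> index 8.
Insert 824: h=8, slot 8 occupied -> index 9.
Insert 841: h=8, slots 8,9 occupied -> index 12.
Insert 630: h=1, slot 1 empty -> index 1.
Table: [-, 630, -, -, -, -, -, -, 994, 824, -, -, 841, -, 201, 915, -]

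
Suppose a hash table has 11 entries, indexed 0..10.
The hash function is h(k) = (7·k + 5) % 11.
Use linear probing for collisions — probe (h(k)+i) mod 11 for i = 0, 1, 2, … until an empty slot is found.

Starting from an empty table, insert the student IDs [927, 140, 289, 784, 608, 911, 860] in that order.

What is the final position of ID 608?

8

927 hashes to 4; slot 4 is free -> place at 4.
140 hashes to 6; slot 6 is free -> place at 6.
289 hashes to 4; 4 taken -> place at 5.
784 hashes to 4; 4,5,6 taken -> place at 7.
608 hashes to 4; 4,5,6,7 taken -> place at 8.
911 hashes to 2; slot 2 is free -> place at 2.
860 hashes to 8; 8 taken -> place at 9.
Table: [∅, ∅, 911, ∅, 927, 289, 140, 784, 608, 860, ∅]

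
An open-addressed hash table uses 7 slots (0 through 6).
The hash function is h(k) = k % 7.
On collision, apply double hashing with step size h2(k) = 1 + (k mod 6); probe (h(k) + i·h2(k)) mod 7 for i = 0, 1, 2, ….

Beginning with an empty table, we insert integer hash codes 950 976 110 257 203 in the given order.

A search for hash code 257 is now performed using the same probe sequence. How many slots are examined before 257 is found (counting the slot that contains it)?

2

950: h=5 => slot 5
976: h=3 => slot 3
110: h=5, h2=3, probe 5,1 => slot 1
257: h=5, h2=6, probe 5,4 => slot 4
203: h=0 => slot 0
Table: [203, 110, ∅, 976, 257, 950, ∅]
Lookup 257: h=5, h2=6, probe 5,4 → found at 4.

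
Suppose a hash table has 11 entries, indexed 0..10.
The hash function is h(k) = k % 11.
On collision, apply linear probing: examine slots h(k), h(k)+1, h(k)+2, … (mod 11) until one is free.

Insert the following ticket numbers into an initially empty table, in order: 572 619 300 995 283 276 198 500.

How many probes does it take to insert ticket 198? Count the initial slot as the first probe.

572: h=0 -> slot 0
619: h=3 -> slot 3
300: h=3, probe 3,4 -> slot 4
995: h=5 -> slot 5
283: h=8 -> slot 8
276: h=1 -> slot 1
198: h=0, probe 0,1,2 -> slot 2
500: h=5, probe 5,6 -> slot 6
Table: [572, 276, 198, 619, 300, 995, 500, _, 283, _, _]

3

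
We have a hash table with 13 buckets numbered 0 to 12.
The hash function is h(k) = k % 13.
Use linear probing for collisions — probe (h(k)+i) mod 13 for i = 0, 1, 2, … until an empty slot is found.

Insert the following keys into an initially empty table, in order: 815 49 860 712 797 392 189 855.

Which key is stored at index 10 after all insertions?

49

815: h=9 => slot 9
49: h=10 => slot 10
860: h=2 => slot 2
712: h=10, probe 10,11 => slot 11
797: h=4 => slot 4
392: h=2, probe 2,3 => slot 3
189: h=7 => slot 7
855: h=10, probe 10,11,12 => slot 12
Table: [∅, ∅, 860, 392, 797, ∅, ∅, 189, ∅, 815, 49, 712, 855]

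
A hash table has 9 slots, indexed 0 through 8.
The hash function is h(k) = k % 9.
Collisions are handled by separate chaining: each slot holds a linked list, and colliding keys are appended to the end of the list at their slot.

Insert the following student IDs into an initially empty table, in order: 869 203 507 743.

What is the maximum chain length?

3

Insert 869: h=5, bucket 5 empty → new chain.
Insert 203: h=5, bucket 5 nonempty → append to chain.
Insert 507: h=3, bucket 3 empty → new chain.
Insert 743: h=5, bucket 5 nonempty → append to chain.
Final buckets:
0: _
1: _
2: _
3: 507
4: _
5: 869 -> 203 -> 743
6: _
7: _
8: _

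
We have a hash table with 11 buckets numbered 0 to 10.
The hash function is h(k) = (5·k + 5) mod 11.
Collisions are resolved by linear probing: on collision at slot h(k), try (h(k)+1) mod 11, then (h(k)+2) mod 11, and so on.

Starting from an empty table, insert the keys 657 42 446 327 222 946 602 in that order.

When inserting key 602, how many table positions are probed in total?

7

Insert 657: h=1, slot 1 empty -> index 1.
Insert 42: h=6, slot 6 empty -> index 6.
Insert 446: h=2, slot 2 empty -> index 2.
Insert 327: h=1, slots 1,2 occupied -> index 3.
Insert 222: h=4, slot 4 empty -> index 4.
Insert 946: h=5, slot 5 empty -> index 5.
Insert 602: h=1, slots 1,2,3,4,5,6 occupied -> index 7.
Table: [—, 657, 446, 327, 222, 946, 42, 602, —, —, —]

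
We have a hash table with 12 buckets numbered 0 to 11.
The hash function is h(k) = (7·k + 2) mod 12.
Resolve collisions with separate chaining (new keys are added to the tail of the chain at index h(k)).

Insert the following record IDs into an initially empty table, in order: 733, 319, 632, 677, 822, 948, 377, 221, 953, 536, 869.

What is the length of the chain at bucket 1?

5

733 → bucket 9
319 → bucket 3
632 → bucket 10
677 → bucket 1
822 → bucket 8
948 → bucket 2
377 → bucket 1 (collision)
221 → bucket 1 (collision)
953 → bucket 1 (collision)
536 → bucket 10 (collision)
869 → bucket 1 (collision)
Final buckets:
0: -
1: 677 -> 377 -> 221 -> 953 -> 869
2: 948
3: 319
4: -
5: -
6: -
7: -
8: 822
9: 733
10: 632 -> 536
11: -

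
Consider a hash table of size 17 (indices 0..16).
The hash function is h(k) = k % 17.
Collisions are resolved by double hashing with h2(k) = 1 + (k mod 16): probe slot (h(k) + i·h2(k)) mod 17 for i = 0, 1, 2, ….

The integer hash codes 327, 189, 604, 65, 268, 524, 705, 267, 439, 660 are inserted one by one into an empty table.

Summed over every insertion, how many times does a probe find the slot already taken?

327: h=4 => slot 4
189: h=2 => slot 2
604: h=9 => slot 9
65: h=14 => slot 14
268: h=13 => slot 13
524: h=14, h2=13, probe 14,10 => slot 10
705: h=8 => slot 8
267: h=12 => slot 12
439: h=14, h2=8, probe 14,5 => slot 5
660: h=14, h2=5, probe 14,2,7 => slot 7
Table: [., ., 189, ., 327, 439, ., 660, 705, 604, 524, ., 267, 268, 65, ., .]

4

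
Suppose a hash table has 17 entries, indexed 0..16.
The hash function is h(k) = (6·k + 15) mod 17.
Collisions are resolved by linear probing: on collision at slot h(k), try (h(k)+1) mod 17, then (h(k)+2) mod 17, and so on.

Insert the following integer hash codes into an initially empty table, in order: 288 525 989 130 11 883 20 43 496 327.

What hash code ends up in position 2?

Insert 288: h=9, slot 9 empty -> index 9.
Insert 525: h=3, slot 3 empty -> index 3.
Insert 989: h=16, slot 16 empty -> index 16.
Insert 130: h=13, slot 13 empty -> index 13.
Insert 11: h=13, slot 13 occupied -> index 14.
Insert 883: h=9, slot 9 occupied -> index 10.
Insert 20: h=16, slot 16 occupied -> index 0.
Insert 43: h=1, slot 1 empty -> index 1.
Insert 496: h=16, slots 16,0,1 occupied -> index 2.
Insert 327: h=5, slot 5 empty -> index 5.
Table: [20, 43, 496, 525, _, 327, _, _, _, 288, 883, _, _, 130, 11, _, 989]

496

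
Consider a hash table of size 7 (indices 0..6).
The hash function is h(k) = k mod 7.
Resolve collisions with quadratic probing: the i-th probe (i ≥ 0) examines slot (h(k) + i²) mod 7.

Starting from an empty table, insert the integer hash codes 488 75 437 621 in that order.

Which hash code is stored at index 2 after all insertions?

621

Insert 488: h=5, slot 5 empty → index 5.
Insert 75: h=5, slot 5 occupied → index 6.
Insert 437: h=3, slot 3 empty → index 3.
Insert 621: h=5, slots 5,6 occupied → index 2.
Table: [_, _, 621, 437, _, 488, 75]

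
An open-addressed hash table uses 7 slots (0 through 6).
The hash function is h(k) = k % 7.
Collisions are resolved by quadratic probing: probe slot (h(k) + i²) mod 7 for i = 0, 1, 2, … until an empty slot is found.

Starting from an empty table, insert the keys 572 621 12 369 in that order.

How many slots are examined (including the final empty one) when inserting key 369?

4

572: h=5 => slot 5
621: h=5, probe 5,6 => slot 6
12: h=5, probe 5,6,2 => slot 2
369: h=5, probe 5,6,2,0 => slot 0
Table: [369, ∅, 12, ∅, ∅, 572, 621]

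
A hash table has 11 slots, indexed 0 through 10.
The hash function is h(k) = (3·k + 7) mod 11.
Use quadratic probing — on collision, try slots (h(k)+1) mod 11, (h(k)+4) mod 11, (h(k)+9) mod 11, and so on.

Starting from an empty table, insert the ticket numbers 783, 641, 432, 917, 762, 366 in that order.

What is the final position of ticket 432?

783: h=2 => slot 2
641: h=5 => slot 5
432: h=5, probe 5,6 => slot 6
917: h=8 => slot 8
762: h=5, probe 5,6,9 => slot 9
366: h=5, probe 5,6,9,3 => slot 3
Table: [., ., 783, 366, ., 641, 432, ., 917, 762, .]

6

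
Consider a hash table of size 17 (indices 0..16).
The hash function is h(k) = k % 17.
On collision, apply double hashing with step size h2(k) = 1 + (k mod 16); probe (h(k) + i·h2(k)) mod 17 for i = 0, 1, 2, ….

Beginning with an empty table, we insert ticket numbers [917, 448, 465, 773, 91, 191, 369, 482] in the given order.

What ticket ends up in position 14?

Insert 917: h=16, slot 16 empty → index 16.
Insert 448: h=6, slot 6 empty → index 6.
Insert 465: h=6, h2=2, slot 6 occupied → index 8.
Insert 773: h=8, h2=6, slot 8 occupied → index 14.
Insert 91: h=6, h2=12, slot 6 occupied → index 1.
Insert 191: h=4, slot 4 empty → index 4.
Insert 369: h=12, slot 12 empty → index 12.
Insert 482: h=6, h2=3, slot 6 occupied → index 9.
Table: [_, 91, _, _, 191, _, 448, _, 465, 482, _, _, 369, _, 773, _, 917]

773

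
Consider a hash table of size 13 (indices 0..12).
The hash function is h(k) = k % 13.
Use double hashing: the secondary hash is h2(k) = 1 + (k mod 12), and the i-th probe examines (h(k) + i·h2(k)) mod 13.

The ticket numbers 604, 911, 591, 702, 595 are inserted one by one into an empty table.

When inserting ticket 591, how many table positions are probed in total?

604: h=6 => slot 6
911: h=1 => slot 1
591: h=6, h2=4, probe 6,10 => slot 10
702: h=0 => slot 0
595: h=10, h2=8, probe 10,5 => slot 5
Table: [702, 911, -, -, -, 595, 604, -, -, -, 591, -, -]

2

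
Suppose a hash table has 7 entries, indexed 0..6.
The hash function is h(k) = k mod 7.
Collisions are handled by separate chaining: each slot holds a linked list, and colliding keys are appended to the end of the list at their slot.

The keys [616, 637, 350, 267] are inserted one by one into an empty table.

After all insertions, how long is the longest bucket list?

Insert 616: h=0, bucket 0 empty -> new chain.
Insert 637: h=0, bucket 0 nonempty -> append to chain.
Insert 350: h=0, bucket 0 nonempty -> append to chain.
Insert 267: h=1, bucket 1 empty -> new chain.
Final buckets:
0: 616 -> 637 -> 350
1: 267
2: _
3: _
4: _
5: _
6: _

3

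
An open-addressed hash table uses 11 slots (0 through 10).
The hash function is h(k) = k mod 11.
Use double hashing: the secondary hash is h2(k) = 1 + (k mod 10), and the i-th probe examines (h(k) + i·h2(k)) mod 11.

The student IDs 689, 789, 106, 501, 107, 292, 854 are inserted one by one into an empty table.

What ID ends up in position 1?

689 hashes to 7; slot 7 is free => place at 7.
789 hashes to 8; slot 8 is free => place at 8.
106 hashes to 7, h2=7; 7 taken => place at 3.
501 hashes to 6; slot 6 is free => place at 6.
107 hashes to 8, h2=8; 8 taken => place at 5.
292 hashes to 6, h2=3; 6 taken => place at 9.
854 hashes to 7, h2=5; 7 taken => place at 1.
Table: [_, 854, _, 106, _, 107, 501, 689, 789, 292, _]

854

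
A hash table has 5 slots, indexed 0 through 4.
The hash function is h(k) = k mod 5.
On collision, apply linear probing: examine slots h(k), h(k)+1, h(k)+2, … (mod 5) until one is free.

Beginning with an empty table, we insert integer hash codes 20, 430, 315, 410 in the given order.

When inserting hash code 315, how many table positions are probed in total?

Insert 20: h=0, slot 0 empty => index 0.
Insert 430: h=0, slot 0 occupied => index 1.
Insert 315: h=0, slots 0,1 occupied => index 2.
Insert 410: h=0, slots 0,1,2 occupied => index 3.
Table: [20, 430, 315, 410, ∅]

3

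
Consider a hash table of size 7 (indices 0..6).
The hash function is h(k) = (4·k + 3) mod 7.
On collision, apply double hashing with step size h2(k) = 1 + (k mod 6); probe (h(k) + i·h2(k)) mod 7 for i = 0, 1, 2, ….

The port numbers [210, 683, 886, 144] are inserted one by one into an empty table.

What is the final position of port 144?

6

210 hashes to 3; slot 3 is free -> place at 3.
683 hashes to 5; slot 5 is free -> place at 5.
886 hashes to 5, h2=5; 5,3 taken -> place at 1.
144 hashes to 5, h2=1; 5 taken -> place at 6.
Table: [—, 886, —, 210, —, 683, 144]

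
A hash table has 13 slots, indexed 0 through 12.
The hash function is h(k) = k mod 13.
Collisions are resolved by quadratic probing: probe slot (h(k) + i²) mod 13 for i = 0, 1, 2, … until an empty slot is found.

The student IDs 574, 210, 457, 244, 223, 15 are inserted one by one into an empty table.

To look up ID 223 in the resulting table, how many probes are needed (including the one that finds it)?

4

574: h=2 -> slot 2
210: h=2, probe 2,3 -> slot 3
457: h=2, probe 2,3,6 -> slot 6
244: h=10 -> slot 10
223: h=2, probe 2,3,6,11 -> slot 11
15: h=2, probe 2,3,6,11,5 -> slot 5
Table: [., ., 574, 210, ., 15, 457, ., ., ., 244, 223, .]
Lookup 223: h=2, probe 2,3,6,11 → found at 11.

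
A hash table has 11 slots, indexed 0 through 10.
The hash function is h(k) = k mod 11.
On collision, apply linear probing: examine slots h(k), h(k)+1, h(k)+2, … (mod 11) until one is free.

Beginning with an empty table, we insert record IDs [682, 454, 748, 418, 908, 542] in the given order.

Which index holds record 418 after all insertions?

Insert 682: h=0, slot 0 empty → index 0.
Insert 454: h=3, slot 3 empty → index 3.
Insert 748: h=0, slot 0 occupied → index 1.
Insert 418: h=0, slots 0,1 occupied → index 2.
Insert 908: h=6, slot 6 empty → index 6.
Insert 542: h=3, slot 3 occupied → index 4.
Table: [682, 748, 418, 454, 542, ., 908, ., ., ., .]

2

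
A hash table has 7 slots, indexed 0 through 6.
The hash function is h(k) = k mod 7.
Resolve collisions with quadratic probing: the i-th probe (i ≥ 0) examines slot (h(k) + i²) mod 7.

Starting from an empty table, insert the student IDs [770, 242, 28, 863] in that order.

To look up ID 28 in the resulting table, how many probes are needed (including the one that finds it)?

2

Insert 770: h=0, slot 0 empty -> index 0.
Insert 242: h=4, slot 4 empty -> index 4.
Insert 28: h=0, slot 0 occupied -> index 1.
Insert 863: h=2, slot 2 empty -> index 2.
Table: [770, 28, 863, -, 242, -, -]
Lookup 28: h=0, probe 0,1 → found at 1.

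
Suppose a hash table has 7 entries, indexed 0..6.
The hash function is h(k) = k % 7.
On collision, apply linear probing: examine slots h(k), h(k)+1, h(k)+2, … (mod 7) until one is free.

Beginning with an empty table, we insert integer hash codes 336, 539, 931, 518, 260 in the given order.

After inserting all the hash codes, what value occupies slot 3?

336 hashes to 0; slot 0 is free -> place at 0.
539 hashes to 0; 0 taken -> place at 1.
931 hashes to 0; 0,1 taken -> place at 2.
518 hashes to 0; 0,1,2 taken -> place at 3.
260 hashes to 1; 1,2,3 taken -> place at 4.
Table: [336, 539, 931, 518, 260, ∅, ∅]

518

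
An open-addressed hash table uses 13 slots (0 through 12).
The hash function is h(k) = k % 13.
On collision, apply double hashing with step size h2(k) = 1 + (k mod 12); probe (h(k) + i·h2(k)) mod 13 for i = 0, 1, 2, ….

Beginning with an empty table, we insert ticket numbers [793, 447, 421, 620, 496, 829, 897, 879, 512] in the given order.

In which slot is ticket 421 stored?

Insert 793: h=0, slot 0 empty => index 0.
Insert 447: h=5, slot 5 empty => index 5.
Insert 421: h=5, h2=2, slot 5 occupied => index 7.
Insert 620: h=9, slot 9 empty => index 9.
Insert 496: h=2, slot 2 empty => index 2.
Insert 829: h=10, slot 10 empty => index 10.
Insert 897: h=0, h2=10, slots 0,10,7 occupied => index 4.
Insert 879: h=8, slot 8 empty => index 8.
Insert 512: h=5, h2=9, slot 5 occupied => index 1.
Table: [793, 512, 496, _, 897, 447, _, 421, 879, 620, 829, _, _]

7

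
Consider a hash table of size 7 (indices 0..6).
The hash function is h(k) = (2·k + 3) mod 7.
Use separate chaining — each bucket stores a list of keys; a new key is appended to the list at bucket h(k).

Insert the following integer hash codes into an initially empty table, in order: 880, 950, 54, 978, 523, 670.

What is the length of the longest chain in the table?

Insert 880: h=6, bucket 6 empty → new chain.
Insert 950: h=6, bucket 6 nonempty → append to chain.
Insert 54: h=6, bucket 6 nonempty → append to chain.
Insert 978: h=6, bucket 6 nonempty → append to chain.
Insert 523: h=6, bucket 6 nonempty → append to chain.
Insert 670: h=6, bucket 6 nonempty → append to chain.
Final buckets:
0: _
1: _
2: _
3: _
4: _
5: _
6: 880 -> 950 -> 54 -> 978 -> 523 -> 670

6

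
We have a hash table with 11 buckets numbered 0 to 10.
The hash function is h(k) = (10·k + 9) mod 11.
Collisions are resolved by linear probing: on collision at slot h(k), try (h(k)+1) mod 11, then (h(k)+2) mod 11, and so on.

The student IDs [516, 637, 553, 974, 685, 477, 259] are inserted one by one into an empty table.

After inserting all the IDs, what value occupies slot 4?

259

516 hashes to 10; slot 10 is free → place at 10.
637 hashes to 10; 10 taken → place at 0.
553 hashes to 6; slot 6 is free → place at 6.
974 hashes to 3; slot 3 is free → place at 3.
685 hashes to 6; 6 taken → place at 7.
477 hashes to 5; slot 5 is free → place at 5.
259 hashes to 3; 3 taken → place at 4.
Table: [637, _, _, 974, 259, 477, 553, 685, _, _, 516]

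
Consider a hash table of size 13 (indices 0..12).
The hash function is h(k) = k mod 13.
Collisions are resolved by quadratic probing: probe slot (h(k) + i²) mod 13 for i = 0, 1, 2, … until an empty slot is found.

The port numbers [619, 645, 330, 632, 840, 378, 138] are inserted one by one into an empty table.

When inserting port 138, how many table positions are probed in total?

5

619 hashes to 8; slot 8 is free → place at 8.
645 hashes to 8; 8 taken → place at 9.
330 hashes to 5; slot 5 is free → place at 5.
632 hashes to 8; 8,9 taken → place at 12.
840 hashes to 8; 8,9,12 taken → place at 4.
378 hashes to 1; slot 1 is free → place at 1.
138 hashes to 8; 8,9,12,4 taken → place at 11.
Table: [., 378, ., ., 840, 330, ., ., 619, 645, ., 138, 632]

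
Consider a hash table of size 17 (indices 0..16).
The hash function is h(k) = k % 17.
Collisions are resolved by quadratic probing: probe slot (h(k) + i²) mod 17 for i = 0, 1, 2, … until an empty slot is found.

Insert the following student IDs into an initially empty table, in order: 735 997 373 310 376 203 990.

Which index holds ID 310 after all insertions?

5

735: h=4 => slot 4
997: h=11 => slot 11
373: h=16 => slot 16
310: h=4, probe 4,5 => slot 5
376: h=2 => slot 2
203: h=16, probe 16,0 => slot 0
990: h=4, probe 4,5,8 => slot 8
Table: [203, -, 376, -, 735, 310, -, -, 990, -, -, 997, -, -, -, -, 373]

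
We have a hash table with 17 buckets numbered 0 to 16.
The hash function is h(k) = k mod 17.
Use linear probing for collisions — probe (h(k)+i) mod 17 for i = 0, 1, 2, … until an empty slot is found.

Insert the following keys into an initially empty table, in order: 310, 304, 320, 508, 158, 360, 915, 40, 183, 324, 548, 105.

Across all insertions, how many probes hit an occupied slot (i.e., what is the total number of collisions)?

310: h=4 -> slot 4
304: h=15 -> slot 15
320: h=14 -> slot 14
508: h=15, probe 15,16 -> slot 16
158: h=5 -> slot 5
360: h=3 -> slot 3
915: h=14, probe 14,15,16,0 -> slot 0
40: h=6 -> slot 6
183: h=13 -> slot 13
324: h=1 -> slot 1
548: h=4, probe 4,5,6,7 -> slot 7
105: h=3, probe 3,4,5,6,7,8 -> slot 8
Table: [915, 324, _, 360, 310, 158, 40, 548, 105, _, _, _, _, 183, 320, 304, 508]

12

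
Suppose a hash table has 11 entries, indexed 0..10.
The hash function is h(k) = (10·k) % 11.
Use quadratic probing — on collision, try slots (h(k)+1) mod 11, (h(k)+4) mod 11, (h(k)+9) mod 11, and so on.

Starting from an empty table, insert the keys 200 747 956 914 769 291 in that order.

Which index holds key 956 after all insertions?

200 hashes to 9; slot 9 is free => place at 9.
747 hashes to 1; slot 1 is free => place at 1.
956 hashes to 1; 1 taken => place at 2.
914 hashes to 10; slot 10 is free => place at 10.
769 hashes to 1; 1,2 taken => place at 5.
291 hashes to 6; slot 6 is free => place at 6.
Table: [—, 747, 956, —, —, 769, 291, —, —, 200, 914]

2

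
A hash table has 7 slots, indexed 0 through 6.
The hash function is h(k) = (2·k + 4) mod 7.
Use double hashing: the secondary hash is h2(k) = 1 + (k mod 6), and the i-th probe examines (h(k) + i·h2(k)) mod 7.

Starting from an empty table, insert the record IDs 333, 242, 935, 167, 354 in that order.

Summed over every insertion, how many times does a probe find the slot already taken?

3

Insert 333: h=5, slot 5 empty -> index 5.
Insert 242: h=5, h2=3, slot 5 occupied -> index 1.
Insert 935: h=5, h2=6, slot 5 occupied -> index 4.
Insert 167: h=2, slot 2 empty -> index 2.
Insert 354: h=5, h2=1, slot 5 occupied -> index 6.
Table: [_, 242, 167, _, 935, 333, 354]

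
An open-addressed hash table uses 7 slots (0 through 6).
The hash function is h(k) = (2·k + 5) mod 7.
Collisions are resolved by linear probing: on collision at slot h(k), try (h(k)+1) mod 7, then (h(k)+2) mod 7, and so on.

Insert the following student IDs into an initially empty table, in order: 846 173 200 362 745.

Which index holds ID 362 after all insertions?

846 hashes to 3; slot 3 is free => place at 3.
173 hashes to 1; slot 1 is free => place at 1.
200 hashes to 6; slot 6 is free => place at 6.
362 hashes to 1; 1 taken => place at 2.
745 hashes to 4; slot 4 is free => place at 4.
Table: [—, 173, 362, 846, 745, —, 200]

2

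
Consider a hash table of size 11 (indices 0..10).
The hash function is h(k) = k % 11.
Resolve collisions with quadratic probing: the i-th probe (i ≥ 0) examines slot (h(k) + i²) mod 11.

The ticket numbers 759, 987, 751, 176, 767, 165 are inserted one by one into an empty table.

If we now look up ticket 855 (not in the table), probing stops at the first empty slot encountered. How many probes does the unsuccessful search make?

4

759: h=0 -> slot 0
987: h=8 -> slot 8
751: h=3 -> slot 3
176: h=0, probe 0,1 -> slot 1
767: h=8, probe 8,9 -> slot 9
165: h=0, probe 0,1,4 -> slot 4
Table: [759, 176, ., 751, 165, ., ., ., 987, 767, .]
Lookup 855: h=8, probe 8,9,1,6 → slot 6 empty, not found.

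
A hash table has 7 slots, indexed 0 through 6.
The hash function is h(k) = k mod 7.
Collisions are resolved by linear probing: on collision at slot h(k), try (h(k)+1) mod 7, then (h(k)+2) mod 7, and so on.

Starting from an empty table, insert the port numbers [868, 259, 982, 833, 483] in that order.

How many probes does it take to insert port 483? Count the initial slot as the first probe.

868 hashes to 0; slot 0 is free -> place at 0.
259 hashes to 0; 0 taken -> place at 1.
982 hashes to 2; slot 2 is free -> place at 2.
833 hashes to 0; 0,1,2 taken -> place at 3.
483 hashes to 0; 0,1,2,3 taken -> place at 4.
Table: [868, 259, 982, 833, 483, ., .]

5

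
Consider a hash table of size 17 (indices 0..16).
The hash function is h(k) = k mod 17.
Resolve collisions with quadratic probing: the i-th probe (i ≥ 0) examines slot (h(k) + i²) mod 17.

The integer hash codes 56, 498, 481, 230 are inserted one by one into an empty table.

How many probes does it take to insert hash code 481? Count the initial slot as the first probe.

3

Insert 56: h=5, slot 5 empty → index 5.
Insert 498: h=5, slot 5 occupied → index 6.
Insert 481: h=5, slots 5,6 occupied → index 9.
Insert 230: h=9, slot 9 occupied → index 10.
Table: [-, -, -, -, -, 56, 498, -, -, 481, 230, -, -, -, -, -, -]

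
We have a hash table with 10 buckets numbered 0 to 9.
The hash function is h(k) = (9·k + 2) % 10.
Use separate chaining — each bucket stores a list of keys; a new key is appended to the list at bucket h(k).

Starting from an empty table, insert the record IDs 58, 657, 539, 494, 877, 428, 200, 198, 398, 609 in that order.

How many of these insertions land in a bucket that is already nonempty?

Insert 58: h=4, bucket 4 empty -> new chain.
Insert 657: h=5, bucket 5 empty -> new chain.
Insert 539: h=3, bucket 3 empty -> new chain.
Insert 494: h=8, bucket 8 empty -> new chain.
Insert 877: h=5, bucket 5 nonempty -> append to chain.
Insert 428: h=4, bucket 4 nonempty -> append to chain.
Insert 200: h=2, bucket 2 empty -> new chain.
Insert 198: h=4, bucket 4 nonempty -> append to chain.
Insert 398: h=4, bucket 4 nonempty -> append to chain.
Insert 609: h=3, bucket 3 nonempty -> append to chain.
Final buckets:
0: ∅
1: ∅
2: 200
3: 539 -> 609
4: 58 -> 428 -> 198 -> 398
5: 657 -> 877
6: ∅
7: ∅
8: 494
9: ∅

5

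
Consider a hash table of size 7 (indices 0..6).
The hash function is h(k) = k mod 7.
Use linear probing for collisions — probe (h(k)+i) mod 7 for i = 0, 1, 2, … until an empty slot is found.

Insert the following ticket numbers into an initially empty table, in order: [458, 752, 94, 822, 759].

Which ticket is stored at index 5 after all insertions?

94

Insert 458: h=3, slot 3 empty -> index 3.
Insert 752: h=3, slot 3 occupied -> index 4.
Insert 94: h=3, slots 3,4 occupied -> index 5.
Insert 822: h=3, slots 3,4,5 occupied -> index 6.
Insert 759: h=3, slots 3,4,5,6 occupied -> index 0.
Table: [759, —, —, 458, 752, 94, 822]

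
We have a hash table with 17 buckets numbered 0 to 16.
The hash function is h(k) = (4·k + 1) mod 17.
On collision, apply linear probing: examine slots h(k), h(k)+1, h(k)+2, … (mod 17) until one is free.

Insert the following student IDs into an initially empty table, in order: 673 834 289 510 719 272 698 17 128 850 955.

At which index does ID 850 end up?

10

673: h=7 → slot 7
834: h=5 → slot 5
289: h=1 → slot 1
510: h=1, probe 1,2 → slot 2
719: h=4 → slot 4
272: h=1, probe 1,2,3 → slot 3
698: h=5, probe 5,6 → slot 6
17: h=1, probe 1,2,3,4,5,6,7,8 → slot 8
128: h=3, probe 3,4,5,6,7,8,9 → slot 9
850: h=1, probe 1,2,3,4,5,6,7,8,9,10 → slot 10
955: h=13 → slot 13
Table: [∅, 289, 510, 272, 719, 834, 698, 673, 17, 128, 850, ∅, ∅, 955, ∅, ∅, ∅]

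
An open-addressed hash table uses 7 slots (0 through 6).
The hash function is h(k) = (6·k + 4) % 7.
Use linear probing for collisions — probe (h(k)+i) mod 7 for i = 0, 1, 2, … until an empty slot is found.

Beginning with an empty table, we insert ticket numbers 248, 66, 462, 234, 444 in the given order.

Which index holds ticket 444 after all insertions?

5

248 hashes to 1; slot 1 is free → place at 1.
66 hashes to 1; 1 taken → place at 2.
462 hashes to 4; slot 4 is free → place at 4.
234 hashes to 1; 1,2 taken → place at 3.
444 hashes to 1; 1,2,3,4 taken → place at 5.
Table: [., 248, 66, 234, 462, 444, .]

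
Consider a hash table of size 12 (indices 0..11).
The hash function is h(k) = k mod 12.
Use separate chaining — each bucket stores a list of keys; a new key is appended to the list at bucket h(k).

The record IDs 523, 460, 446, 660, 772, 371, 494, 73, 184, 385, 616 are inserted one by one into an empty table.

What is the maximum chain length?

4

523 -> bucket 7
460 -> bucket 4
446 -> bucket 2
660 -> bucket 0
772 -> bucket 4 (collision)
371 -> bucket 11
494 -> bucket 2 (collision)
73 -> bucket 1
184 -> bucket 4 (collision)
385 -> bucket 1 (collision)
616 -> bucket 4 (collision)
Final buckets:
0: 660
1: 73 -> 385
2: 446 -> 494
3: ∅
4: 460 -> 772 -> 184 -> 616
5: ∅
6: ∅
7: 523
8: ∅
9: ∅
10: ∅
11: 371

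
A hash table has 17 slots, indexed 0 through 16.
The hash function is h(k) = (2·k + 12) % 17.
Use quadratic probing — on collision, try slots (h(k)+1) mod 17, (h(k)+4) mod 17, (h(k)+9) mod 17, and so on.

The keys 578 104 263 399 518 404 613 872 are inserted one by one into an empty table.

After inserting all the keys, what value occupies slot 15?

578: h=12 -> slot 12
104: h=16 -> slot 16
263: h=11 -> slot 11
399: h=11, probe 11,12,15 -> slot 15
518: h=11, probe 11,12,15,3 -> slot 3
404: h=4 -> slot 4
613: h=14 -> slot 14
872: h=5 -> slot 5
Table: [-, -, -, 518, 404, 872, -, -, -, -, -, 263, 578, -, 613, 399, 104]

399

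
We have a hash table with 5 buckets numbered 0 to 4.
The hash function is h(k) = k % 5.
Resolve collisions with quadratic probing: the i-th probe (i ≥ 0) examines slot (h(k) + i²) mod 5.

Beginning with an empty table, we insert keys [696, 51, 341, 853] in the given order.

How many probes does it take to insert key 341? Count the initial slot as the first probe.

696: h=1 => slot 1
51: h=1, probe 1,2 => slot 2
341: h=1, probe 1,2,0 => slot 0
853: h=3 => slot 3
Table: [341, 696, 51, 853, _]

3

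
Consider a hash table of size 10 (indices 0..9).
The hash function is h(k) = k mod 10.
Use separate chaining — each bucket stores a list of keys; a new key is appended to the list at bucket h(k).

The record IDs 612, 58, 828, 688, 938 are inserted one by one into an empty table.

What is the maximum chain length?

612 -> bucket 2
58 -> bucket 8
828 -> bucket 8 (collision)
688 -> bucket 8 (collision)
938 -> bucket 8 (collision)
Final buckets:
0: -
1: -
2: 612
3: -
4: -
5: -
6: -
7: -
8: 58 -> 828 -> 688 -> 938
9: -

4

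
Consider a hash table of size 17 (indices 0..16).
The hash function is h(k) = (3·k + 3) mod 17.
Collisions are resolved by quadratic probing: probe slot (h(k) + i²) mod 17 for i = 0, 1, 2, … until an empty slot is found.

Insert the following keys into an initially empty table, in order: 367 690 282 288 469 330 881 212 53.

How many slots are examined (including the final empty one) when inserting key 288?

Insert 367: h=16, slot 16 empty → index 16.
Insert 690: h=16, slot 16 occupied → index 0.
Insert 282: h=16, slots 16,0 occupied → index 3.
Insert 288: h=0, slot 0 occupied → index 1.
Insert 469: h=16, slots 16,0,3 occupied → index 8.
Insert 330: h=7, slot 7 empty → index 7.
Insert 881: h=11, slot 11 empty → index 11.
Insert 212: h=10, slot 10 empty → index 10.
Insert 53: h=9, slot 9 empty → index 9.
Table: [690, 288, —, 282, —, —, —, 330, 469, 53, 212, 881, —, —, —, —, 367]

2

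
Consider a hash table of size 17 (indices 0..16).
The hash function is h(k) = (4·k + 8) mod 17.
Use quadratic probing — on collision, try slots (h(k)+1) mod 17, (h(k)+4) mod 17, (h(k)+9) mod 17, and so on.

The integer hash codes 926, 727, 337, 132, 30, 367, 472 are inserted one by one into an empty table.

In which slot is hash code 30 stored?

1

Insert 926: h=6, slot 6 empty -> index 6.
Insert 727: h=9, slot 9 empty -> index 9.
Insert 337: h=13, slot 13 empty -> index 13.
Insert 132: h=9, slot 9 occupied -> index 10.
Insert 30: h=9, slots 9,10,13 occupied -> index 1.
Insert 367: h=14, slot 14 empty -> index 14.
Insert 472: h=9, slots 9,10,13,1 occupied -> index 8.
Table: [_, 30, _, _, _, _, 926, _, 472, 727, 132, _, _, 337, 367, _, _]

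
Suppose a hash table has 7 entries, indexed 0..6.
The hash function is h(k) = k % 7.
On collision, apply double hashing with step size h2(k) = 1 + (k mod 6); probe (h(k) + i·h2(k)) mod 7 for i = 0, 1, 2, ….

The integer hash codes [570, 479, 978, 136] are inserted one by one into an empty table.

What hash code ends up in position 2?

479

570: h=3 -> slot 3
479: h=3, h2=6, probe 3,2 -> slot 2
978: h=5 -> slot 5
136: h=3, h2=5, probe 3,1 -> slot 1
Table: [—, 136, 479, 570, —, 978, —]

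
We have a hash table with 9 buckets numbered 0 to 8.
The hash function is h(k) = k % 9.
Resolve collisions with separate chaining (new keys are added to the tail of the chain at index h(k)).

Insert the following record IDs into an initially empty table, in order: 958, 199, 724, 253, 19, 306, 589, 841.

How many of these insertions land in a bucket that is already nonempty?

958 -> bucket 4
199 -> bucket 1
724 -> bucket 4 (collision)
253 -> bucket 1 (collision)
19 -> bucket 1 (collision)
306 -> bucket 0
589 -> bucket 4 (collision)
841 -> bucket 4 (collision)
Final buckets:
0: 306
1: 199 -> 253 -> 19
2: —
3: —
4: 958 -> 724 -> 589 -> 841
5: —
6: —
7: —
8: —

5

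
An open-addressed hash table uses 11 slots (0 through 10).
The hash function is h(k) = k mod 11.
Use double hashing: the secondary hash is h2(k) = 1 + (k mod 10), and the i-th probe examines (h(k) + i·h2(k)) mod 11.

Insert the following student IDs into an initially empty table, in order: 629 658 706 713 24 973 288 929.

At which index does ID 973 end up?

10

629: h=2 => slot 2
658: h=9 => slot 9
706: h=2, h2=7, probe 2,9,5 => slot 5
713: h=9, h2=4, probe 9,2,6 => slot 6
24: h=2, h2=5, probe 2,7 => slot 7
973: h=5, h2=4, probe 5,9,2,6,10 => slot 10
288: h=2, h2=9, probe 2,0 => slot 0
929: h=5, h2=10, probe 5,4 => slot 4
Table: [288, ∅, 629, ∅, 929, 706, 713, 24, ∅, 658, 973]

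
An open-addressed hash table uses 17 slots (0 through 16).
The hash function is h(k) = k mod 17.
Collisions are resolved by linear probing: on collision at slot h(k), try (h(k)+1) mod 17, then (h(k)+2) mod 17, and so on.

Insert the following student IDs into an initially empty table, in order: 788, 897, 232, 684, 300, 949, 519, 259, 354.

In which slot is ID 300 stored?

788 hashes to 6; slot 6 is free => place at 6.
897 hashes to 13; slot 13 is free => place at 13.
232 hashes to 11; slot 11 is free => place at 11.
684 hashes to 4; slot 4 is free => place at 4.
300 hashes to 11; 11 taken => place at 12.
949 hashes to 14; slot 14 is free => place at 14.
519 hashes to 9; slot 9 is free => place at 9.
259 hashes to 4; 4 taken => place at 5.
354 hashes to 14; 14 taken => place at 15.
Table: [., ., ., ., 684, 259, 788, ., ., 519, ., 232, 300, 897, 949, 354, .]

12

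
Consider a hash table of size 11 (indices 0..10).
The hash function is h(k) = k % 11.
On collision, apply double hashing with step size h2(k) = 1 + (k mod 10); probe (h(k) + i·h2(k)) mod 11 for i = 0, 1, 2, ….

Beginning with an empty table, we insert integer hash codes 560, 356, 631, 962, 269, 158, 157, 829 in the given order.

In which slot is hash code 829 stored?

560: h=10 -> slot 10
356: h=4 -> slot 4
631: h=4, h2=2, probe 4,6 -> slot 6
962: h=5 -> slot 5
269: h=5, h2=10, probe 5,4,3 -> slot 3
158: h=4, h2=9, probe 4,2 -> slot 2
157: h=3, h2=8, probe 3,0 -> slot 0
829: h=4, h2=10, probe 4,3,2,1 -> slot 1
Table: [157, 829, 158, 269, 356, 962, 631, -, -, -, 560]

1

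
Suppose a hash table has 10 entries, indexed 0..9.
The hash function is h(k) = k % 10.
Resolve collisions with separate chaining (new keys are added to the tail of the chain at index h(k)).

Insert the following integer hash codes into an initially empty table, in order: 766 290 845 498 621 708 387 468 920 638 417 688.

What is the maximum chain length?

5

766 → bucket 6
290 → bucket 0
845 → bucket 5
498 → bucket 8
621 → bucket 1
708 → bucket 8 (collision)
387 → bucket 7
468 → bucket 8 (collision)
920 → bucket 0 (collision)
638 → bucket 8 (collision)
417 → bucket 7 (collision)
688 → bucket 8 (collision)
Final buckets:
0: 290 -> 920
1: 621
2: -
3: -
4: -
5: 845
6: 766
7: 387 -> 417
8: 498 -> 708 -> 468 -> 638 -> 688
9: -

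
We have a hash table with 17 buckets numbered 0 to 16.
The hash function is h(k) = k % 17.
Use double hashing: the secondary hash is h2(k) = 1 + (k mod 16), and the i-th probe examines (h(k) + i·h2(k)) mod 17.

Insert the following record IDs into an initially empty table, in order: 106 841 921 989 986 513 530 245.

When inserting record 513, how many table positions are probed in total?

2

106 hashes to 4; slot 4 is free => place at 4.
841 hashes to 8; slot 8 is free => place at 8.
921 hashes to 3; slot 3 is free => place at 3.
989 hashes to 3, h2=14; 3 taken => place at 0.
986 hashes to 0, h2=11; 0 taken => place at 11.
513 hashes to 3, h2=2; 3 taken => place at 5.
530 hashes to 3, h2=3; 3 taken => place at 6.
245 hashes to 7; slot 7 is free => place at 7.
Table: [989, ∅, ∅, 921, 106, 513, 530, 245, 841, ∅, ∅, 986, ∅, ∅, ∅, ∅, ∅]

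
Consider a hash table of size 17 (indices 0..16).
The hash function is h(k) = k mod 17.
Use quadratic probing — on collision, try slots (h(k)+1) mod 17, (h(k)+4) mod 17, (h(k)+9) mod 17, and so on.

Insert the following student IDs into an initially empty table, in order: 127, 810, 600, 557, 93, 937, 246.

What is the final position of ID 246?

12

Insert 127: h=8, slot 8 empty → index 8.
Insert 810: h=11, slot 11 empty → index 11.
Insert 600: h=5, slot 5 empty → index 5.
Insert 557: h=13, slot 13 empty → index 13.
Insert 93: h=8, slot 8 occupied → index 9.
Insert 937: h=2, slot 2 empty → index 2.
Insert 246: h=8, slots 8,9 occupied → index 12.
Table: [., ., 937, ., ., 600, ., ., 127, 93, ., 810, 246, 557, ., ., .]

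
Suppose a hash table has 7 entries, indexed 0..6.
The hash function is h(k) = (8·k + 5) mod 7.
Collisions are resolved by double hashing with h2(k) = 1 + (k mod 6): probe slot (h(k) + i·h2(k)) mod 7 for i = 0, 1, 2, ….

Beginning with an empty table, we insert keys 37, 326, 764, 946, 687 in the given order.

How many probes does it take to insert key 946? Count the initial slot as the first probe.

2

37 hashes to 0; slot 0 is free => place at 0.
326 hashes to 2; slot 2 is free => place at 2.
764 hashes to 6; slot 6 is free => place at 6.
946 hashes to 6, h2=5; 6 taken => place at 4.
687 hashes to 6, h2=4; 6 taken => place at 3.
Table: [37, ., 326, 687, 946, ., 764]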